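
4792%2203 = 386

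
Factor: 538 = 2^1*269^1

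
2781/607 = 2781/607 = 4.58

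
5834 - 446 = 5388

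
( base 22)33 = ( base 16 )45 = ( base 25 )2J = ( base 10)69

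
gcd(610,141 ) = 1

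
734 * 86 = 63124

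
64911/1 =64911 = 64911.00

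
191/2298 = 191/2298 = 0.08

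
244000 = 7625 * 32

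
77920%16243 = 12948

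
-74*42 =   -  3108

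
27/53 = 27/53 =0.51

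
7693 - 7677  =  16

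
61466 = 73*842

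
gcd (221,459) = 17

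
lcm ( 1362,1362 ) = 1362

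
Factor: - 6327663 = -3^1* 79^1*26699^1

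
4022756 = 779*5164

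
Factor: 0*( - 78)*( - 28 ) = 0^1   =  0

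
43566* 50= 2178300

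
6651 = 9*739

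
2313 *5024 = 11620512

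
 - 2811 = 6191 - 9002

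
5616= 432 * 13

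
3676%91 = 36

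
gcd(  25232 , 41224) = 8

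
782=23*34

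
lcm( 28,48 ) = 336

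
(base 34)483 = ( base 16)1323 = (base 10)4899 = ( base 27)6jc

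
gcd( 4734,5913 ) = 9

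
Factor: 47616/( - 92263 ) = - 2^9*3^1*31^1*257^( -1)*359^( - 1)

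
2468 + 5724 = 8192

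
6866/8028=3433/4014= 0.86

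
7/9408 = 1/1344 = 0.00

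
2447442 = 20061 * 122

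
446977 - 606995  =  -160018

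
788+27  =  815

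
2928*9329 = 27315312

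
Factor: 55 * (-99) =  - 3^2*5^1*11^2 = - 5445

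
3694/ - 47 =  - 3694/47 = - 78.60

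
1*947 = 947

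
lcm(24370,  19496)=97480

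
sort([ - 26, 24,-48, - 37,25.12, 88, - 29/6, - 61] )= [ - 61,  -  48,-37, - 26,-29/6, 24,25.12,  88 ] 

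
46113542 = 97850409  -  51736867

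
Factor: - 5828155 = - 5^1 * 19^1  *  31^1*1979^1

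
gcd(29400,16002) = 42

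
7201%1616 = 737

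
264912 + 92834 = 357746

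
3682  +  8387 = 12069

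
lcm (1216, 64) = 1216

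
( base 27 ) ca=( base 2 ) 101001110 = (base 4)11032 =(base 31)AO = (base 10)334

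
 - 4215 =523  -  4738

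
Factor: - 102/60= -2^( - 1)*5^ ( - 1)*17^1 =- 17/10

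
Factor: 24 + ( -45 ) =- 21 = - 3^1*7^1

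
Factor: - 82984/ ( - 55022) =92/61= 2^2 *23^1*61^( - 1 )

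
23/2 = 11 +1/2 = 11.50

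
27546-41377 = -13831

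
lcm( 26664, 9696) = 106656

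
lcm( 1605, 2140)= 6420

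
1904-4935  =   -3031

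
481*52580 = 25290980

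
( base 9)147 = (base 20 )64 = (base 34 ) 3m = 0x7C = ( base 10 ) 124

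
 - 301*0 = 0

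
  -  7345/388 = - 7345/388  =  -18.93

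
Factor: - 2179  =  -2179^1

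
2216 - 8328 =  - 6112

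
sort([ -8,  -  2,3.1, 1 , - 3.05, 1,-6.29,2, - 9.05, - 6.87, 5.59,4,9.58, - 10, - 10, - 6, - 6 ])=[-10, - 10, - 9.05, - 8, - 6.87 , - 6.29, - 6, - 6,-3.05, - 2, 1, 1, 2, 3.1,4, 5.59, 9.58]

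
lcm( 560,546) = 21840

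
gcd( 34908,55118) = 2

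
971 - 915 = 56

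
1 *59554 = 59554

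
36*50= 1800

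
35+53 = 88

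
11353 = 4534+6819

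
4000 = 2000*2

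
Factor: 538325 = 5^2*61^1*353^1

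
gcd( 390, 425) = 5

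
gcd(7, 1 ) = 1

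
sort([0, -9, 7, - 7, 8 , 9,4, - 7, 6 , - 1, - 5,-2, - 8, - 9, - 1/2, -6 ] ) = [ - 9, - 9,-8, - 7, - 7,  -  6, - 5, - 2, - 1, - 1/2, 0, 4, 6, 7, 8, 9] 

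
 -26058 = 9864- 35922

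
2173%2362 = 2173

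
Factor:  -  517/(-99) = 47/9 = 3^( - 2 )*47^1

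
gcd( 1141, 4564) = 1141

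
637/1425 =637/1425 = 0.45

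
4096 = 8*512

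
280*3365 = 942200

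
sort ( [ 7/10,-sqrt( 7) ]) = [-sqrt( 7),7/10 ]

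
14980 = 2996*5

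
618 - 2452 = -1834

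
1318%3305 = 1318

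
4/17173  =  4/17173 = 0.00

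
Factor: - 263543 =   -  7^1*37649^1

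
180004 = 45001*4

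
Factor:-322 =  - 2^1*7^1 * 23^1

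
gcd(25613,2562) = 7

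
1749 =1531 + 218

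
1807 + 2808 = 4615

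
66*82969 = 5475954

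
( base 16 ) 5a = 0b1011010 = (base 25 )3f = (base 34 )2M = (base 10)90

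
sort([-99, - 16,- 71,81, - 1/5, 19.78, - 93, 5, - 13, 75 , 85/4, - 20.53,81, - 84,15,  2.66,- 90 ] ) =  [ - 99,-93,  -  90,-84, - 71, - 20.53, -16, - 13,-1/5,2.66, 5,15, 19.78, 85/4, 75,81, 81 ]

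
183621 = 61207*3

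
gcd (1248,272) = 16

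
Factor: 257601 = 3^1*17^1 * 5051^1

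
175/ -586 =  - 1 + 411/586=-  0.30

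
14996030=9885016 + 5111014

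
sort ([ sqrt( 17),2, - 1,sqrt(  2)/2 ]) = [ - 1 , sqrt( 2)/2, 2,sqrt( 17)]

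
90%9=0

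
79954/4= 39977/2 = 19988.50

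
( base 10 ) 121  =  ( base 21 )5G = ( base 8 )171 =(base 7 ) 232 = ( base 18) 6D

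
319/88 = 3 + 5/8  =  3.62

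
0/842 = 0   =  0.00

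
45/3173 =45/3173 = 0.01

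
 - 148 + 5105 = 4957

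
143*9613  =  1374659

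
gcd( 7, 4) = 1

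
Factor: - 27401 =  - 11^1*47^1*53^1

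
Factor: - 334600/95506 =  - 2^2*5^2*7^1 * 17^( - 1) * 53^( - 2 ) * 239^1  =  - 167300/47753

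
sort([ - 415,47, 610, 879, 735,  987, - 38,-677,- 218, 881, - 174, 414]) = [ - 677, - 415, - 218, -174, -38, 47, 414, 610,735 , 879,881 , 987]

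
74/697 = 74/697=   0.11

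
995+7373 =8368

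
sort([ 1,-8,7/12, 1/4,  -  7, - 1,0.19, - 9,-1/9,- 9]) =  [ - 9, - 9, - 8, - 7 , - 1, - 1/9, 0.19,1/4,7/12,  1]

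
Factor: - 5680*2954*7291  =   - 2^5*5^1*7^1*23^1*71^1*211^1*317^1 = - 122333647520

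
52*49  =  2548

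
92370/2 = 46185 = 46185.00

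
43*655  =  28165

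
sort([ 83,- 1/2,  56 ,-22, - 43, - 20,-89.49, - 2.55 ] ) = [-89.49,-43,  -  22,  -  20 ,-2.55,-1/2 , 56,  83 ] 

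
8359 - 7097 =1262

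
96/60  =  8/5 = 1.60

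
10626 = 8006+2620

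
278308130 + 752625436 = 1030933566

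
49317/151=326 + 91/151 = 326.60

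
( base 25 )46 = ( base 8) 152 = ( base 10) 106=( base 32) 3a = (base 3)10221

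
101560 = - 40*(-2539) 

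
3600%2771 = 829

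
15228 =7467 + 7761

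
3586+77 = 3663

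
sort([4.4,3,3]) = [ 3,3,4.4]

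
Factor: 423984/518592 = 2^(  -  2 )* 11^2*37^(-1 )=121/148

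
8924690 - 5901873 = 3022817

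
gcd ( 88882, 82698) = 2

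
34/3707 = 34/3707= 0.01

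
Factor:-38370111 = -3^1*13^1*983849^1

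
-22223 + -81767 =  - 103990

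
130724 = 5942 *22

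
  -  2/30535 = -2/30535 = - 0.00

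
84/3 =28=28.00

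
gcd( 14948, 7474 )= 7474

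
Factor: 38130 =2^1 * 3^1*5^1 * 31^1 * 41^1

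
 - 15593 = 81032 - 96625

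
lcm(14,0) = 0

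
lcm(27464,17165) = 137320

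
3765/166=3765/166 = 22.68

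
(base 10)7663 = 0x1def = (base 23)eb4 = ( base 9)11454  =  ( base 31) 7u6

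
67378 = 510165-442787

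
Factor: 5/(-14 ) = - 2^( - 1)*5^1*7^(-1 )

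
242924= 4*60731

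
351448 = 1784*197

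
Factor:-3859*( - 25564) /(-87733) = -98651476/87733 =- 2^2 * 7^1 * 11^1*17^1 *59^( - 1 )*83^1 *227^1 * 1487^( - 1 )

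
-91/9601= -91/9601 =-0.01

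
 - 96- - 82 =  - 14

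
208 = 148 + 60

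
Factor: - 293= - 293^1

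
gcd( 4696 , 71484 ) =4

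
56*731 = 40936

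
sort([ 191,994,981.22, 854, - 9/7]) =[ - 9/7,191, 854, 981.22, 994 ] 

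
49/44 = 1 + 5/44= 1.11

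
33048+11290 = 44338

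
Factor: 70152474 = 2^1 * 3^1 * 7^1*79^1*21143^1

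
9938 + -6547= 3391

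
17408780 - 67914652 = - 50505872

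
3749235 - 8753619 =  - 5004384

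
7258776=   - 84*(-86414)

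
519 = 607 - 88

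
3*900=2700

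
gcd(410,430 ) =10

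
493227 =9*54803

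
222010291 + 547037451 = 769047742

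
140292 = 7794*18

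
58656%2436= 192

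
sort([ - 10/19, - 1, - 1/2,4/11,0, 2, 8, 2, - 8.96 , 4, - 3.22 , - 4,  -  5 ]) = [ - 8.96, - 5,-4, - 3.22,  -  1, - 10/19, - 1/2, 0, 4/11,2, 2,4,8]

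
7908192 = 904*8748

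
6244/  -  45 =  - 139 + 11/45 = - 138.76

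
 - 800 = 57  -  857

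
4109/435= 9 + 194/435 = 9.45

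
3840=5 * 768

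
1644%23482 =1644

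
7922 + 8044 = 15966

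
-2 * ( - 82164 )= 164328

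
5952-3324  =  2628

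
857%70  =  17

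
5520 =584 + 4936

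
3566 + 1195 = 4761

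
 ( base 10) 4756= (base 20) BHG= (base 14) 1A3A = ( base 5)123011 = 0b1001010010100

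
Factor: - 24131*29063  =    -  59^1*409^1*29063^1 = - 701319253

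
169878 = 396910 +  - 227032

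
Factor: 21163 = 21163^1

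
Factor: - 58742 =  - 2^1*23^1*1277^1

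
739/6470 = 739/6470 = 0.11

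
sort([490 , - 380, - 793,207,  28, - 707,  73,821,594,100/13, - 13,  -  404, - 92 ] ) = [ - 793, - 707, - 404, - 380, - 92,  -  13, 100/13, 28, 73,  207,490,594, 821 ]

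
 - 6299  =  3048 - 9347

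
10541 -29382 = -18841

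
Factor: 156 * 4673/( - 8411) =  - 2^2*3^1 * 647^( - 1)*4673^1   =  - 56076/647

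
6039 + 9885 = 15924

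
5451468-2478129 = 2973339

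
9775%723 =376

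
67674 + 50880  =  118554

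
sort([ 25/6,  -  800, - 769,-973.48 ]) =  [  -  973.48, - 800,  -  769, 25/6 ]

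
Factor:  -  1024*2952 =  - 3022848 = - 2^13 *3^2*41^1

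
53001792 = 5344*9918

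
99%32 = 3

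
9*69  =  621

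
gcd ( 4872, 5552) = 8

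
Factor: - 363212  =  -2^2*90803^1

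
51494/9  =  5721+5/9 = 5721.56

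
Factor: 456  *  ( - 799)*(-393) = 143187192 = 2^3*3^2*17^1* 19^1*47^1*131^1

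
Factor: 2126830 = 2^1*5^1*212683^1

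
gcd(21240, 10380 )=60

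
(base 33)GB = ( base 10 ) 539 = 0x21B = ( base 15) 25E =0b1000011011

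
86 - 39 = 47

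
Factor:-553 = -7^1*79^1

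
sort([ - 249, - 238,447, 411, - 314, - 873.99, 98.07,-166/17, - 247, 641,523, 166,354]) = [-873.99, - 314,-249,- 247, - 238, - 166/17, 98.07 , 166, 354,411, 447 , 523, 641] 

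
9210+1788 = 10998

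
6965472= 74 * 94128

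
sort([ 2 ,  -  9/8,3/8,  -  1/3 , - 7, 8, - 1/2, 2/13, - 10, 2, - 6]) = [ - 10 , - 7, - 6, - 9/8, - 1/2, - 1/3, 2/13,3/8, 2,2,8]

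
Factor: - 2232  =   - 2^3*3^2*31^1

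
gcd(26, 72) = 2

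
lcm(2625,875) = 2625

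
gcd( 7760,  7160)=40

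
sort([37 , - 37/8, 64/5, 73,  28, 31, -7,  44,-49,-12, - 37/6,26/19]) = [-49, - 12, - 7, - 37/6, - 37/8,  26/19,64/5,28,31,37,  44, 73 ] 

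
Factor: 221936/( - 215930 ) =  - 2^3*5^( - 1)*97^1*151^( - 1) = - 776/755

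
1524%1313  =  211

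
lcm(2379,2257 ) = 88023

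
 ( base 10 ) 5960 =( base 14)225a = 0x1748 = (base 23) B63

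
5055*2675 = 13522125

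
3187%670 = 507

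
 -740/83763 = -1+ 83023/83763 =-  0.01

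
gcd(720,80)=80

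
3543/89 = 3543/89 = 39.81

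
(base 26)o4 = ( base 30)KS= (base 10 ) 628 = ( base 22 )16c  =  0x274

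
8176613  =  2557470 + 5619143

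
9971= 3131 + 6840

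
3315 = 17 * 195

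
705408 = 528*1336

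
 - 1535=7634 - 9169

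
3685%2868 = 817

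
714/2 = 357=357.00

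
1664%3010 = 1664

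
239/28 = 8 + 15/28= 8.54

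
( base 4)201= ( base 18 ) 1F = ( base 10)33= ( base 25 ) 18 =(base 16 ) 21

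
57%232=57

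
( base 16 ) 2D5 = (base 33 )lw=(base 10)725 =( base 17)28b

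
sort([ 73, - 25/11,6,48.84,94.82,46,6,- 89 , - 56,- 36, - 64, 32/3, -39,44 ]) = [ - 89,  -  64,  -  56, - 39, - 36,  -  25/11,6, 6, 32/3, 44,46,48.84,73, 94.82]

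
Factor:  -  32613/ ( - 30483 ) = 3^( - 2 ) *7^1*1129^( -1)*1553^1 = 10871/10161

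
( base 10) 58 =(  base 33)1P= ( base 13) 46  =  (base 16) 3A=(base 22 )2e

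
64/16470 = 32/8235   =  0.00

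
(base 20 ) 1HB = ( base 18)25D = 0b1011101111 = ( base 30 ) P1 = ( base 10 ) 751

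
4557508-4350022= 207486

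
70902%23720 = 23462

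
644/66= 322/33 = 9.76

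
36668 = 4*9167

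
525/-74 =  - 525/74 = - 7.09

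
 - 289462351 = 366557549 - 656019900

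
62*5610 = 347820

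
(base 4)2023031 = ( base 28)BA5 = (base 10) 8909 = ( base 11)676A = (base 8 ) 21315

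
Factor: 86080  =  2^6  *5^1*269^1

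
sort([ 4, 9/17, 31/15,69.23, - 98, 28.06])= [ - 98,9/17,31/15 , 4,  28.06, 69.23]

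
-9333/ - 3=3111 + 0/1 = 3111.00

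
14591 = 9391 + 5200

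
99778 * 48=4789344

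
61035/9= 6781  +  2/3 = 6781.67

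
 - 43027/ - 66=651 + 61/66 =651.92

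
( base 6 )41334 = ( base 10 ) 5530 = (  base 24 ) 9EA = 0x159a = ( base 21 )cb7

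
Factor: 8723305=5^1  *  37^1*61^1*773^1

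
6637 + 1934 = 8571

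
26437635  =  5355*4937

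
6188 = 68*91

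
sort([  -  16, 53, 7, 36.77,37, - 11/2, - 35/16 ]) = [  -  16, - 11/2, - 35/16,  7,36.77, 37  ,  53] 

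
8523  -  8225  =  298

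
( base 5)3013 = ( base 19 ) 113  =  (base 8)577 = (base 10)383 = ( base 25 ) F8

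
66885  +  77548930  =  77615815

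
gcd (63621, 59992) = 1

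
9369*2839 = 26598591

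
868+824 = 1692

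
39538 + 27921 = 67459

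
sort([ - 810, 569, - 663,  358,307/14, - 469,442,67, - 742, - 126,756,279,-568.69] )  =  [-810, - 742, - 663,- 568.69, - 469, - 126,307/14,67,279,358,442,  569, 756 ]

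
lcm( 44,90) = 1980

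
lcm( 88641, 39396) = 354564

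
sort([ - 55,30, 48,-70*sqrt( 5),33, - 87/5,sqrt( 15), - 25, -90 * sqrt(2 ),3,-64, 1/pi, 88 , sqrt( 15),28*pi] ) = [ - 70*sqrt(5 ), - 90*sqrt( 2), - 64, - 55, - 25, - 87/5,  1/pi,3,sqrt ( 15 ), sqrt(15 ),30,33,48,28*pi, 88]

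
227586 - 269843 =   -  42257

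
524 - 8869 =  - 8345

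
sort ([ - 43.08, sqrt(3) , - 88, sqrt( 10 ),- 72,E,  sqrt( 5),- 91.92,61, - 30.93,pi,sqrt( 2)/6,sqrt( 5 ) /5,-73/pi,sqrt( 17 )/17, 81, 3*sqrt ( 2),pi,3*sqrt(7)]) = [-91.92, - 88,-72, - 43.08, - 30.93, - 73/pi, sqrt(2) /6 , sqrt(17)/17,sqrt ( 5)/5,sqrt(3 ),sqrt( 5 ), E,pi,pi, sqrt( 10 ),3*sqrt( 2), 3*sqrt( 7 ),61,81] 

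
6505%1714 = 1363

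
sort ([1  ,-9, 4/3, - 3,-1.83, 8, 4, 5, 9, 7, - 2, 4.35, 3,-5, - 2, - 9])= [ - 9, - 9, - 5, - 3, - 2, - 2, - 1.83, 1,4/3, 3 , 4,4.35, 5,7,  8,  9]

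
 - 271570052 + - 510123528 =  - 781693580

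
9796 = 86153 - 76357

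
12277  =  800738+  - 788461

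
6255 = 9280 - 3025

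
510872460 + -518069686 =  - 7197226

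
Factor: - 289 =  - 17^2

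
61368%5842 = 2948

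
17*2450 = 41650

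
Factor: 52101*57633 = 3^3 * 7^1*827^1*19211^1 = 3002736933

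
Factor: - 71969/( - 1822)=2^( - 1)*79^1= 79/2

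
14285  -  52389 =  - 38104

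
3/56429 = 3/56429 = 0.00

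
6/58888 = 3/29444 = 0.00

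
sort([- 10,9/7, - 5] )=[ - 10 ,-5,9/7 ] 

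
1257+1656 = 2913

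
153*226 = 34578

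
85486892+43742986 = 129229878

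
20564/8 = 5141/2 = 2570.50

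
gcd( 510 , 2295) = 255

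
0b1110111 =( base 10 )119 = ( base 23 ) 54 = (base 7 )230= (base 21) 5e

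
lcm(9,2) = 18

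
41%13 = 2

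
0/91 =0  =  0.00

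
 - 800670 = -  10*80067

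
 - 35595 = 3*( - 11865 )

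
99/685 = 99/685 = 0.14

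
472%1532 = 472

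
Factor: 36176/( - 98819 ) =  - 272/743= - 2^4*17^1*743^( - 1)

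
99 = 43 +56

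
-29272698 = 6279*( - 4662) 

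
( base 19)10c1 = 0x1BB0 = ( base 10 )7088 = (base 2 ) 1101110110000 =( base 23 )D94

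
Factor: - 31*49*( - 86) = 130634 = 2^1*7^2*31^1*43^1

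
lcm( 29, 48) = 1392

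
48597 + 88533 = 137130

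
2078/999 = 2 + 80/999 = 2.08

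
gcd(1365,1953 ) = 21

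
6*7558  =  45348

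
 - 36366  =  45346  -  81712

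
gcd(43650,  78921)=9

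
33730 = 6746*5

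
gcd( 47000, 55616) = 8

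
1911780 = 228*8385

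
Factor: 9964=2^2*47^1*53^1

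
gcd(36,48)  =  12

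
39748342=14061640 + 25686702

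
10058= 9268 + 790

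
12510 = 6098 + 6412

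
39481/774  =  39481/774 = 51.01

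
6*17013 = 102078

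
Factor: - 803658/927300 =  - 133943/154550 = -2^( - 1)*5^(  -  2)*11^ (  -  1)* 17^1*281^ ( - 1)*7879^1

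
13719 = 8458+5261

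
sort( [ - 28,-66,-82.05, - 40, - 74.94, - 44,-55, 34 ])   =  [ - 82.05,-74.94 , - 66 , -55, - 44 ,-40,-28, 34]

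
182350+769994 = 952344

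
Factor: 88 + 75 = 163= 163^1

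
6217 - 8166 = -1949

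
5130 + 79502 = 84632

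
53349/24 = 2222 + 7/8 = 2222.88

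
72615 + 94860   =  167475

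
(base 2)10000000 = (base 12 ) a8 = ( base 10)128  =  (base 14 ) 92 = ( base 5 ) 1003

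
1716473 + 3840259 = 5556732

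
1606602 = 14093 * 114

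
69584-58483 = 11101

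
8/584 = 1/73 = 0.01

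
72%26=20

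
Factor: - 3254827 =  -  1367^1 * 2381^1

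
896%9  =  5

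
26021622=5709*4558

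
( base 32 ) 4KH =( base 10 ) 4753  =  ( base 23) 8mf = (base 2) 1001010010001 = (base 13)2218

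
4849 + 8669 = 13518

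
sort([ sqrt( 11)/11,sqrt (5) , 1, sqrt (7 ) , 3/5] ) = [ sqrt(11)/11,3/5,1,sqrt(5), sqrt( 7 )] 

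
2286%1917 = 369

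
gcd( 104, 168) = 8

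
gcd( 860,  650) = 10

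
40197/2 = 20098 + 1/2= 20098.50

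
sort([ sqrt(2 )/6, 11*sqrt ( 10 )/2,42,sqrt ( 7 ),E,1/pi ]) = [ sqrt(2 )/6,1/pi, sqrt(7),E,11*sqrt( 10)/2,42 ] 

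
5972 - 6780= - 808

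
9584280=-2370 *( - 4044)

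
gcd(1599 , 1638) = 39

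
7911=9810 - 1899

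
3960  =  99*40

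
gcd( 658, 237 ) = 1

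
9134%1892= 1566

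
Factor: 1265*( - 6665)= - 8431225 = - 5^2*11^1*23^1 *31^1*43^1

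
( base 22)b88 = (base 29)6FR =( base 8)12604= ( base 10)5508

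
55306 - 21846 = 33460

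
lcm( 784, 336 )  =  2352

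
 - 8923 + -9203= - 18126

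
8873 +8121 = 16994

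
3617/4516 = 3617/4516 = 0.80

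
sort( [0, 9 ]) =[0,  9]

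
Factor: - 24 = -2^3 * 3^1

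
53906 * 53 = 2857018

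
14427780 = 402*35890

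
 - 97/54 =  - 97/54 =- 1.80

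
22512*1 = 22512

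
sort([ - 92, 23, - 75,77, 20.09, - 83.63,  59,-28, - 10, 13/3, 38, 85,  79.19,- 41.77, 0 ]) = [ - 92,-83.63, - 75, - 41.77, - 28, - 10, 0, 13/3, 20.09, 23,  38,59,77, 79.19, 85]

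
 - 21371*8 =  - 170968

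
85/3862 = 85/3862 = 0.02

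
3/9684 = 1/3228 = 0.00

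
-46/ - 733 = 46/733  =  0.06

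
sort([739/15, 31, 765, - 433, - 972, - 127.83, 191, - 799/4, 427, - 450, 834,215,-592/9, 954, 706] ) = [ - 972,-450, - 433, - 799/4, - 127.83,-592/9, 31, 739/15, 191,  215,427, 706,  765, 834, 954 ] 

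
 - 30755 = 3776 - 34531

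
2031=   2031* 1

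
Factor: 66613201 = 66613201^1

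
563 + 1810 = 2373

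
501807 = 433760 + 68047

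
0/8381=0 = 0.00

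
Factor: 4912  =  2^4*307^1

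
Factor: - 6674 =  - 2^1*47^1 * 71^1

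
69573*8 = 556584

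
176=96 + 80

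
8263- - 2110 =10373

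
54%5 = 4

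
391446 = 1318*297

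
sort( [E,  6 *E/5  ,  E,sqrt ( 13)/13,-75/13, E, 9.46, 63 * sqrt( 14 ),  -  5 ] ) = [ - 75/13, - 5,sqrt( 13) /13,E, E, E,6*E/5,9.46,63*sqrt( 14 )]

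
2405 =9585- 7180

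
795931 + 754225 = 1550156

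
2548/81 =2548/81  =  31.46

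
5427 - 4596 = 831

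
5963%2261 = 1441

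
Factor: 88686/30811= 2^1 * 3^2 *11^(  -  1)*13^1*379^1*2801^( - 1 )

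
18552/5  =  3710 + 2/5 = 3710.40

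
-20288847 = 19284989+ - 39573836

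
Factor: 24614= 2^1*31^1*397^1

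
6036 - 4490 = 1546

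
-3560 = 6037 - 9597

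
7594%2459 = 217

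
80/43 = 80/43 = 1.86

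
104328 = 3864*27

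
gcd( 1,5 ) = 1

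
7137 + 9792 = 16929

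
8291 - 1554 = 6737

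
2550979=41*62219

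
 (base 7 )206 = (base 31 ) 3b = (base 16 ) 68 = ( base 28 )3k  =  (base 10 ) 104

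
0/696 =0  =  0.00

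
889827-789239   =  100588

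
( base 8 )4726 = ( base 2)100111010110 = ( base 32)2em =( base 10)2518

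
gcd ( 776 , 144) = 8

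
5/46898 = 5/46898 =0.00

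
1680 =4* 420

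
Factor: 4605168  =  2^4 * 3^1 * 37^1 * 2593^1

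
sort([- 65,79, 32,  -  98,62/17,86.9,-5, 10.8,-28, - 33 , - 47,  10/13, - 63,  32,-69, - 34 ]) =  [-98, - 69,-65,-63 ,-47, - 34,- 33,-28,-5, 10/13, 62/17,10.8, 32 , 32 , 79,86.9]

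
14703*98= 1440894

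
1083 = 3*361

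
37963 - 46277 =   -  8314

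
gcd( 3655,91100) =5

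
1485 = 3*495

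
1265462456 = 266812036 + 998650420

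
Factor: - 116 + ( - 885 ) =-1001 = - 7^1*11^1* 13^1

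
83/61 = 1 + 22/61 = 1.36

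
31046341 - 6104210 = 24942131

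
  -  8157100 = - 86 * 94850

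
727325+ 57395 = 784720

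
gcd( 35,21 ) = 7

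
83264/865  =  83264/865 = 96.26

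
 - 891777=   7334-899111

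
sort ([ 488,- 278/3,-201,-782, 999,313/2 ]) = [ - 782,-201,-278/3,313/2, 488 , 999] 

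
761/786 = 761/786  =  0.97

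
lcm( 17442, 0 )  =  0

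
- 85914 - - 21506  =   - 64408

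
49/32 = 1 + 17/32  =  1.53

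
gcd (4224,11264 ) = 1408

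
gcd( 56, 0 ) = 56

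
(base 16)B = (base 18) b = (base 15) b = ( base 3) 102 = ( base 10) 11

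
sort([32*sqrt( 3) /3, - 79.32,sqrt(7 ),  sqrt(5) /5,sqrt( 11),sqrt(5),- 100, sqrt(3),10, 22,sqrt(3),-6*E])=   [ - 100, - 79.32, - 6*E,  sqrt(5)/5, sqrt(3),  sqrt(3) , sqrt( 5 ), sqrt(7),sqrt (11),  10, 32*sqrt(3) /3,  22 ]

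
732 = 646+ 86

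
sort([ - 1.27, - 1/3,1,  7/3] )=[ - 1.27,-1/3,  1,7/3 ]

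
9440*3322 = 31359680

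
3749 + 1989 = 5738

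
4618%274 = 234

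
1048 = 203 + 845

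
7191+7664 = 14855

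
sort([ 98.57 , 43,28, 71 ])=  [28, 43, 71, 98.57 ] 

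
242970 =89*2730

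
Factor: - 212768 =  -2^5*61^1*109^1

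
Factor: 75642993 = 3^2*8404777^1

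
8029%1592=69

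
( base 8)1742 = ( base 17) 378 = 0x3E2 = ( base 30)134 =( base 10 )994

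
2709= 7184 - 4475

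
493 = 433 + 60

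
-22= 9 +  - 31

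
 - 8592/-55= 8592/55 =156.22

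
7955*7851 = 62454705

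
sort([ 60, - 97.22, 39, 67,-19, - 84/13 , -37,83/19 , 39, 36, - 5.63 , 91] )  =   [ - 97.22, - 37,  -  19, - 84/13, - 5.63, 83/19,  36, 39, 39,  60, 67 , 91]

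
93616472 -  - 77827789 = 171444261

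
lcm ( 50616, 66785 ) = 4808520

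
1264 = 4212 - 2948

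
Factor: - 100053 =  - 3^2*11117^1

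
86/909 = 86/909 = 0.09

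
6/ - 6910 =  - 3/3455 = -  0.00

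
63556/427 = 63556/427 = 148.84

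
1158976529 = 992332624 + 166643905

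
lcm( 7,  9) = 63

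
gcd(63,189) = 63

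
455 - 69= 386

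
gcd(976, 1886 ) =2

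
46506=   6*7751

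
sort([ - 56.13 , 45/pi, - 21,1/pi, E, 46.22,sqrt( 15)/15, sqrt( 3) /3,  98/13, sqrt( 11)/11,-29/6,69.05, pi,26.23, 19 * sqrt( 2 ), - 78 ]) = [ - 78, - 56.13, - 21, - 29/6, sqrt( 15 )/15,  sqrt ( 11 )/11 , 1/pi , sqrt(3 ) /3, E, pi,98/13, 45/pi,  26.23,19 * sqrt (2 ), 46.22,69.05] 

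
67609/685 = 98 + 479/685 = 98.70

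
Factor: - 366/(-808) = 183/404  =  2^(  -  2)*3^1*61^1*101^( - 1) 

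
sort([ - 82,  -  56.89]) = [ - 82, - 56.89 ] 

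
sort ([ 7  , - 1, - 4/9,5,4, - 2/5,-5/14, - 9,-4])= [ - 9 ,-4, - 1 ,-4/9,-2/5,-5/14, 4,5 , 7]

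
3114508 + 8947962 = 12062470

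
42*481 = 20202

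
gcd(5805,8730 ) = 45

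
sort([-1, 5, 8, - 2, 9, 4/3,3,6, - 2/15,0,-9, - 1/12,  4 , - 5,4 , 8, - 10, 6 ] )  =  [-10, - 9,  -  5,-2, - 1, - 2/15, - 1/12,0,4/3,3  ,  4, 4, 5 , 6,6,8, 8,9]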